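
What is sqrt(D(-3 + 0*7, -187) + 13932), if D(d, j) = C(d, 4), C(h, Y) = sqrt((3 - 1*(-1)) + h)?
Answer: sqrt(13933) ≈ 118.04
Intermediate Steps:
C(h, Y) = sqrt(4 + h) (C(h, Y) = sqrt((3 + 1) + h) = sqrt(4 + h))
D(d, j) = sqrt(4 + d)
sqrt(D(-3 + 0*7, -187) + 13932) = sqrt(sqrt(4 + (-3 + 0*7)) + 13932) = sqrt(sqrt(4 + (-3 + 0)) + 13932) = sqrt(sqrt(4 - 3) + 13932) = sqrt(sqrt(1) + 13932) = sqrt(1 + 13932) = sqrt(13933)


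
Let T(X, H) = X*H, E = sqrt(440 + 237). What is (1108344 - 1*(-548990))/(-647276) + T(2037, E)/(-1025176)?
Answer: -118381/46234 - 2037*sqrt(677)/1025176 ≈ -2.6122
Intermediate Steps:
E = sqrt(677) ≈ 26.019
T(X, H) = H*X
(1108344 - 1*(-548990))/(-647276) + T(2037, E)/(-1025176) = (1108344 - 1*(-548990))/(-647276) + (sqrt(677)*2037)/(-1025176) = (1108344 + 548990)*(-1/647276) + (2037*sqrt(677))*(-1/1025176) = 1657334*(-1/647276) - 2037*sqrt(677)/1025176 = -118381/46234 - 2037*sqrt(677)/1025176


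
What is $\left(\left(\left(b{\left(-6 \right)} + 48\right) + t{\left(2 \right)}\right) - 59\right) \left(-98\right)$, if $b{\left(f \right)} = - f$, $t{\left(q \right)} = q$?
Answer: $294$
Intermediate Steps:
$\left(\left(\left(b{\left(-6 \right)} + 48\right) + t{\left(2 \right)}\right) - 59\right) \left(-98\right) = \left(\left(\left(\left(-1\right) \left(-6\right) + 48\right) + 2\right) - 59\right) \left(-98\right) = \left(\left(\left(6 + 48\right) + 2\right) - 59\right) \left(-98\right) = \left(\left(54 + 2\right) - 59\right) \left(-98\right) = \left(56 - 59\right) \left(-98\right) = \left(-3\right) \left(-98\right) = 294$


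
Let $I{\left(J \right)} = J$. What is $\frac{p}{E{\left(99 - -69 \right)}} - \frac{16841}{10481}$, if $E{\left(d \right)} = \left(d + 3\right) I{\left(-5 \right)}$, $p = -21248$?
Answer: $\frac{208301233}{8961255} \approx 23.245$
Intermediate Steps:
$E{\left(d \right)} = -15 - 5 d$ ($E{\left(d \right)} = \left(d + 3\right) \left(-5\right) = \left(3 + d\right) \left(-5\right) = -15 - 5 d$)
$\frac{p}{E{\left(99 - -69 \right)}} - \frac{16841}{10481} = - \frac{21248}{-15 - 5 \left(99 - -69\right)} - \frac{16841}{10481} = - \frac{21248}{-15 - 5 \left(99 + 69\right)} - \frac{16841}{10481} = - \frac{21248}{-15 - 840} - \frac{16841}{10481} = - \frac{21248}{-855} - \frac{16841}{10481} = \left(-21248\right) \left(- \frac{1}{855}\right) - \frac{16841}{10481} = \frac{21248}{855} - \frac{16841}{10481} = \frac{208301233}{8961255}$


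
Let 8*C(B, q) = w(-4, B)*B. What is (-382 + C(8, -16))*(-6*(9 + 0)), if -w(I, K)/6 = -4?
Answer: 19332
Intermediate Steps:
w(I, K) = 24 (w(I, K) = -6*(-4) = 24)
C(B, q) = 3*B (C(B, q) = (24*B)/8 = 3*B)
(-382 + C(8, -16))*(-6*(9 + 0)) = (-382 + 3*8)*(-6*(9 + 0)) = (-382 + 24)*(-6*9) = -358*(-54) = 19332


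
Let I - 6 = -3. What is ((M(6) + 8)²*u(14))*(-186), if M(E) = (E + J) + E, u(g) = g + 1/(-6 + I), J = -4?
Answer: -650752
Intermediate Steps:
I = 3 (I = 6 - 3 = 3)
u(g) = -⅓ + g (u(g) = g + 1/(-6 + 3) = g + 1/(-3) = g - ⅓ = -⅓ + g)
M(E) = -4 + 2*E (M(E) = (E - 4) + E = (-4 + E) + E = -4 + 2*E)
((M(6) + 8)²*u(14))*(-186) = (((-4 + 2*6) + 8)²*(-⅓ + 14))*(-186) = (((-4 + 12) + 8)²*(41/3))*(-186) = ((8 + 8)²*(41/3))*(-186) = (16²*(41/3))*(-186) = (256*(41/3))*(-186) = (10496/3)*(-186) = -650752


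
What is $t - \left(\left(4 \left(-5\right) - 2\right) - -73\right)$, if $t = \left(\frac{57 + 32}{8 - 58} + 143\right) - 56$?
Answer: $\frac{1711}{50} \approx 34.22$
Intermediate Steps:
$t = \frac{4261}{50}$ ($t = \left(\frac{89}{-50} + 143\right) - 56 = \left(89 \left(- \frac{1}{50}\right) + 143\right) - 56 = \left(- \frac{89}{50} + 143\right) - 56 = \frac{7061}{50} - 56 = \frac{4261}{50} \approx 85.22$)
$t - \left(\left(4 \left(-5\right) - 2\right) - -73\right) = \frac{4261}{50} - \left(\left(4 \left(-5\right) - 2\right) - -73\right) = \frac{4261}{50} - \left(\left(-20 - 2\right) + 73\right) = \frac{4261}{50} - \left(-22 + 73\right) = \frac{4261}{50} - 51 = \frac{1711}{50}$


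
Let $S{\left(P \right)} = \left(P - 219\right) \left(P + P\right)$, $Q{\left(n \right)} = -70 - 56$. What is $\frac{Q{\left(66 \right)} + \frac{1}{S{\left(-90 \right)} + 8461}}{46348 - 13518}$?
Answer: $- \frac{1614841}{420755846} \approx -0.003838$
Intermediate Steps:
$Q{\left(n \right)} = -126$
$S{\left(P \right)} = 2 P \left(-219 + P\right)$ ($S{\left(P \right)} = \left(-219 + P\right) 2 P = 2 P \left(-219 + P\right)$)
$\frac{Q{\left(66 \right)} + \frac{1}{S{\left(-90 \right)} + 8461}}{46348 - 13518} = \frac{-126 + \frac{1}{2 \left(-90\right) \left(-219 - 90\right) + 8461}}{46348 - 13518} = \frac{-126 + \frac{1}{2 \left(-90\right) \left(-309\right) + 8461}}{32830} = \left(-126 + \frac{1}{55620 + 8461}\right) \frac{1}{32830} = \left(-126 + \frac{1}{64081}\right) \frac{1}{32830} = \left(- \frac{8074205}{64081}\right) \frac{1}{32830} = - \frac{1614841}{420755846}$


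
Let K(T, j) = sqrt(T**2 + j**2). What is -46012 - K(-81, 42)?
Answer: -46012 - 15*sqrt(37) ≈ -46103.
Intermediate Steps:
-46012 - K(-81, 42) = -46012 - sqrt((-81)**2 + 42**2) = -46012 - sqrt(6561 + 1764) = -46012 - sqrt(8325) = -46012 - 15*sqrt(37)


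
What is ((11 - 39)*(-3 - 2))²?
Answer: 19600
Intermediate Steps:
((11 - 39)*(-3 - 2))² = (-28*(-5))² = 140² = 19600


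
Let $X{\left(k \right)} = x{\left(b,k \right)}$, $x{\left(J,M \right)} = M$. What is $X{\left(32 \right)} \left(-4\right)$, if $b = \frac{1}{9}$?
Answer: $-128$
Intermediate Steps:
$b = \frac{1}{9} \approx 0.11111$
$X{\left(k \right)} = k$
$X{\left(32 \right)} \left(-4\right) = 32 \left(-4\right) = -128$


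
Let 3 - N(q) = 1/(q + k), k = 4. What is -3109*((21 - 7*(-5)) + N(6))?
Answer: -1831201/10 ≈ -1.8312e+5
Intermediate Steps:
N(q) = 3 - 1/(4 + q) (N(q) = 3 - 1/(q + 4) = 3 - 1/(4 + q))
-3109*((21 - 7*(-5)) + N(6)) = -3109*((21 - 7*(-5)) + (11 + 3*6)/(4 + 6)) = -3109*((21 + 35) + (11 + 18)/10) = -3109*(56 + (⅒)*29) = -3109*(56 + 29/10) = -3109*589/10 = -1831201/10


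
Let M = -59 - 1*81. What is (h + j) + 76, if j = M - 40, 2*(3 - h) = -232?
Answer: 15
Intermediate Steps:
h = 119 (h = 3 - ½*(-232) = 3 + 116 = 119)
M = -140 (M = -59 - 81 = -140)
j = -180 (j = -140 - 40 = -180)
(h + j) + 76 = (119 - 180) + 76 = -61 + 76 = 15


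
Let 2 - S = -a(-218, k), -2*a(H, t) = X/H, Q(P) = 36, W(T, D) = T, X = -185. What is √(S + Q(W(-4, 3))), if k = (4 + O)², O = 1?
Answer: √1785747/218 ≈ 6.1299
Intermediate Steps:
k = 25 (k = (4 + 1)² = 5² = 25)
a(H, t) = 185/(2*H) (a(H, t) = -(-185)/(2*H) = 185/(2*H))
S = 687/436 (S = 2 - (-1)*(185/2)/(-218) = 2 - (-1)*(185/2)*(-1/218) = 2 - (-1)*(-185)/436 = 2 - 1*185/436 = 2 - 185/436 = 687/436 ≈ 1.5757)
√(S + Q(W(-4, 3))) = √(687/436 + 36) = √(16383/436) = √1785747/218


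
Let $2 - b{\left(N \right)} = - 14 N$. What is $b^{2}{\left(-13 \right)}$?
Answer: $32400$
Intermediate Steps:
$b{\left(N \right)} = 2 + 14 N$ ($b{\left(N \right)} = 2 - - 14 N = 2 + 14 N$)
$b^{2}{\left(-13 \right)} = \left(2 + 14 \left(-13\right)\right)^{2} = \left(2 - 182\right)^{2} = \left(-180\right)^{2} = 32400$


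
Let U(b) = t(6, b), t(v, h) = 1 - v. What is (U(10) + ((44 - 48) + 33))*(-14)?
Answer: -336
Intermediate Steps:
U(b) = -5 (U(b) = 1 - 1*6 = 1 - 6 = -5)
(U(10) + ((44 - 48) + 33))*(-14) = (-5 + ((44 - 48) + 33))*(-14) = (-5 + (-4 + 33))*(-14) = (-5 + 29)*(-14) = 24*(-14) = -336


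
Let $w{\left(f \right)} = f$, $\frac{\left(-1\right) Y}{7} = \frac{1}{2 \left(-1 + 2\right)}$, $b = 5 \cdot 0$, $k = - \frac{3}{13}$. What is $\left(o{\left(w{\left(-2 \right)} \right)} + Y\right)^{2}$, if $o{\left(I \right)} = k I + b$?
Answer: $\frac{6241}{676} \approx 9.2323$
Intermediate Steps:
$k = - \frac{3}{13}$ ($k = \left(-3\right) \frac{1}{13} = - \frac{3}{13} \approx -0.23077$)
$b = 0$
$Y = - \frac{7}{2}$ ($Y = - \frac{7}{2 \left(-1 + 2\right)} = - \frac{7}{2 \cdot 1} = - \frac{7}{2} \approx -3.5$)
$o{\left(I \right)} = - \frac{3 I}{13}$ ($o{\left(I \right)} = - \frac{3 I}{13} + 0 = - \frac{3 I}{13}$)
$\left(o{\left(w{\left(-2 \right)} \right)} + Y\right)^{2} = \left(\left(- \frac{3}{13}\right) \left(-2\right) - \frac{7}{2}\right)^{2} = \left(\frac{6}{13} - \frac{7}{2}\right)^{2} = \left(- \frac{79}{26}\right)^{2} = \frac{6241}{676}$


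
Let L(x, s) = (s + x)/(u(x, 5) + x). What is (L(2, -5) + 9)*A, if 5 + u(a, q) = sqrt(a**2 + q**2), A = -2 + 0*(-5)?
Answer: -171/10 + 3*sqrt(29)/10 ≈ -15.484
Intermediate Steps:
A = -2 (A = -2 + 0 = -2)
u(a, q) = -5 + sqrt(a**2 + q**2)
L(x, s) = (s + x)/(-5 + x + sqrt(25 + x**2)) (L(x, s) = (s + x)/((-5 + sqrt(x**2 + 5**2)) + x) = (s + x)/((-5 + sqrt(x**2 + 25)) + x) = (s + x)/((-5 + sqrt(25 + x**2)) + x) = (s + x)/(-5 + x + sqrt(25 + x**2)))
(L(2, -5) + 9)*A = ((-5 + 2)/(-5 + 2 + sqrt(25 + 2**2)) + 9)*(-2) = (-3/(-5 + 2 + sqrt(25 + 4)) + 9)*(-2) = (-3/(-5 + 2 + sqrt(29)) + 9)*(-2) = (-3/(-3 + sqrt(29)) + 9)*(-2) = (9 - 3/(-3 + sqrt(29)))*(-2) = -18 + 6/(-3 + sqrt(29))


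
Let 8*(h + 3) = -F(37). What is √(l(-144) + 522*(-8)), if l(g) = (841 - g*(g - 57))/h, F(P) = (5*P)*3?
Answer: 2*I*√317448330/579 ≈ 61.544*I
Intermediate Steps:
F(P) = 15*P
h = -579/8 (h = -3 + (-15*37)/8 = -3 + (-1*555)/8 = -3 + (⅛)*(-555) = -3 - 555/8 = -579/8 ≈ -72.375)
l(g) = -6728/579 + 8*g*(-57 + g)/579 (l(g) = (841 - g*(g - 57))/(-579/8) = (841 - g*(-57 + g))*(-8/579) = -6728/579 + 8*g*(-57 + g)/579)
√(l(-144) + 522*(-8)) = √((-6728/579 - 152/193*(-144) + (8/579)*(-144)²) + 522*(-8)) = √((-6728/579 + 21888/193 + (8/579)*20736) - 4176) = √((-6728/579 + 21888/193 + 55296/193) - 4176) = √(224824/579 - 4176) = √(-2193080/579) = 2*I*√317448330/579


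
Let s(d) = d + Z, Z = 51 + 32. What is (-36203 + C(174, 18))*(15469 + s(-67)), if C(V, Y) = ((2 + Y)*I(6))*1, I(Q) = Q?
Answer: -558745255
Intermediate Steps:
Z = 83
s(d) = 83 + d (s(d) = d + 83 = 83 + d)
C(V, Y) = 12 + 6*Y (C(V, Y) = ((2 + Y)*6)*1 = (12 + 6*Y)*1 = 12 + 6*Y)
(-36203 + C(174, 18))*(15469 + s(-67)) = (-36203 + (12 + 6*18))*(15469 + (83 - 67)) = (-36203 + (12 + 108))*(15469 + 16) = (-36203 + 120)*15485 = -36083*15485 = -558745255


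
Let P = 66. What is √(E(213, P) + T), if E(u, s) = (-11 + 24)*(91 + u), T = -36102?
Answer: 5*I*√1286 ≈ 179.3*I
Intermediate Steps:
E(u, s) = 1183 + 13*u (E(u, s) = 13*(91 + u) = 1183 + 13*u)
√(E(213, P) + T) = √((1183 + 13*213) - 36102) = √((1183 + 2769) - 36102) = √(3952 - 36102) = √(-32150) = 5*I*√1286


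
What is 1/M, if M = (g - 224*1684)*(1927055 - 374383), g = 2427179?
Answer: 1/3182920151136 ≈ 3.1418e-13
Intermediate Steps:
M = 3182920151136 (M = (2427179 - 224*1684)*(1927055 - 374383) = (2427179 - 377216)*1552672 = 2049963*1552672 = 3182920151136)
1/M = 1/3182920151136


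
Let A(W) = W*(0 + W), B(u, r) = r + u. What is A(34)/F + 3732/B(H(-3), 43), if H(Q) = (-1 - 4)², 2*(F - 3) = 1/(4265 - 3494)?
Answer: 34620375/78659 ≈ 440.13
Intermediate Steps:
F = 4627/1542 (F = 3 + 1/(2*(4265 - 3494)) = 3 + (½)/771 = 3 + (½)*(1/771) = 3 + 1/1542 = 4627/1542 ≈ 3.0006)
H(Q) = 25 (H(Q) = (-5)² = 25)
A(W) = W² (A(W) = W*W = W²)
A(34)/F + 3732/B(H(-3), 43) = 34²/(4627/1542) + 3732/(43 + 25) = 1156*(1542/4627) + 3732/68 = 1782552/4627 + 3732*(1/68) = 1782552/4627 + 933/17 = 34620375/78659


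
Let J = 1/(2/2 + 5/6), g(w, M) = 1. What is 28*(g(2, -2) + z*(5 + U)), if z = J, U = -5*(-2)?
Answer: 2828/11 ≈ 257.09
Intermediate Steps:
J = 6/11 (J = 1/(2*(½) + 5*(⅙)) = 1/(1 + ⅚) = 1/(11/6) = 6/11 ≈ 0.54545)
U = 10
z = 6/11 ≈ 0.54545
28*(g(2, -2) + z*(5 + U)) = 28*(1 + 6*(5 + 10)/11) = 28*(1 + (6/11)*15) = 28*(1 + 90/11) = 28*(101/11) = 2828/11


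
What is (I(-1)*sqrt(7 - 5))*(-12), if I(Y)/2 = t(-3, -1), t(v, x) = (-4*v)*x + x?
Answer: 312*sqrt(2) ≈ 441.23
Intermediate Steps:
t(v, x) = x - 4*v*x (t(v, x) = -4*v*x + x = x - 4*v*x)
I(Y) = -26 (I(Y) = 2*(-(1 - 4*(-3))) = 2*(-(1 + 12)) = 2*(-1*13) = 2*(-13) = -26)
(I(-1)*sqrt(7 - 5))*(-12) = -26*sqrt(7 - 5)*(-12) = -26*sqrt(2)*(-12) = 312*sqrt(2)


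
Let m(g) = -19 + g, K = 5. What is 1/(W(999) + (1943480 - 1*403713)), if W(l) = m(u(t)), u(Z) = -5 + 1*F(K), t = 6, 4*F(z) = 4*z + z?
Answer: 4/6158997 ≈ 6.4946e-7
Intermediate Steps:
F(z) = 5*z/4 (F(z) = (4*z + z)/4 = (5*z)/4 = 5*z/4)
u(Z) = 5/4 (u(Z) = -5 + 1*((5/4)*5) = -5 + 1*(25/4) = -5 + 25/4 = 5/4)
W(l) = -71/4 (W(l) = -19 + 5/4 = -71/4)
1/(W(999) + (1943480 - 1*403713)) = 1/(-71/4 + (1943480 - 1*403713)) = 1/(-71/4 + (1943480 - 403713)) = 1/(-71/4 + 1539767) = 1/(6158997/4) = 4/6158997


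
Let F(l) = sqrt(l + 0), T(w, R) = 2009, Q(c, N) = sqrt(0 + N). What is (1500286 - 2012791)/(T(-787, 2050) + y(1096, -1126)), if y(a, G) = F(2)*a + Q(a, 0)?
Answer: -1029622545/1633649 + 561705480*sqrt(2)/1633649 ≈ -144.00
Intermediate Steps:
Q(c, N) = sqrt(N)
F(l) = sqrt(l)
y(a, G) = a*sqrt(2) (y(a, G) = sqrt(2)*a + sqrt(0) = a*sqrt(2) + 0 = a*sqrt(2))
(1500286 - 2012791)/(T(-787, 2050) + y(1096, -1126)) = (1500286 - 2012791)/(2009 + 1096*sqrt(2)) = -512505/(2009 + 1096*sqrt(2))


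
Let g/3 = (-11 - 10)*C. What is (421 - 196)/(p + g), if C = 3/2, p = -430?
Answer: -450/1049 ≈ -0.42898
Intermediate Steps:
C = 3/2 (C = 3*(½) = 3/2 ≈ 1.5000)
g = -189/2 (g = 3*((-11 - 10)*(3/2)) = 3*(-21*3/2) = 3*(-63/2) = -189/2 ≈ -94.500)
(421 - 196)/(p + g) = (421 - 196)/(-430 - 189/2) = 225/(-1049/2) = 225*(-2/1049) = -450/1049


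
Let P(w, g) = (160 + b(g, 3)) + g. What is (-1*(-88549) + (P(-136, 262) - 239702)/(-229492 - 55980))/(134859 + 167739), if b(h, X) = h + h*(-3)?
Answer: 2106541661/7198604688 ≈ 0.29263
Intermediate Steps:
b(h, X) = -2*h (b(h, X) = h - 3*h = -2*h)
P(w, g) = 160 - g (P(w, g) = (160 - 2*g) + g = 160 - g)
(-1*(-88549) + (P(-136, 262) - 239702)/(-229492 - 55980))/(134859 + 167739) = (-1*(-88549) + ((160 - 1*262) - 239702)/(-229492 - 55980))/(134859 + 167739) = (88549 + ((160 - 262) - 239702)/(-285472))/302598 = (88549 + (-102 - 239702)*(-1/285472))*(1/302598) = (88549 - 239804*(-1/285472))*(1/302598) = (88549 + 59951/71368)*(1/302598) = (6319624983/71368)*(1/302598) = 2106541661/7198604688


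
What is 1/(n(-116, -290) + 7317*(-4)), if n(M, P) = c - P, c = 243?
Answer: -1/28735 ≈ -3.4801e-5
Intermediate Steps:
n(M, P) = 243 - P
1/(n(-116, -290) + 7317*(-4)) = 1/((243 - 1*(-290)) + 7317*(-4)) = 1/((243 + 290) - 29268) = 1/(533 - 29268) = 1/(-28735) = -1/28735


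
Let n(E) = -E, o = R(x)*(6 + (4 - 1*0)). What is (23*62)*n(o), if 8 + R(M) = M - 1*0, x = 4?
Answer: 57040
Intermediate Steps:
R(M) = -8 + M (R(M) = -8 + (M - 1*0) = -8 + (M + 0) = -8 + M)
o = -40 (o = (-8 + 4)*(6 + (4 - 1*0)) = -4*(6 + (4 + 0)) = -4*(6 + 4) = -4*10 = -40)
(23*62)*n(o) = (23*62)*(-1*(-40)) = 1426*40 = 57040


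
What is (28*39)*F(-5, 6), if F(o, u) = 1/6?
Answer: 182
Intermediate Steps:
F(o, u) = ⅙ (F(o, u) = 1*(⅙) = ⅙)
(28*39)*F(-5, 6) = (28*39)*(⅙) = 1092*(⅙) = 182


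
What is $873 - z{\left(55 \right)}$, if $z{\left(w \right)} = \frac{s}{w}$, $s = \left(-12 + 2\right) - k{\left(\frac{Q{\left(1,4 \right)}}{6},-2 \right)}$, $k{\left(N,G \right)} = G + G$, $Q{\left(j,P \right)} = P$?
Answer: $\frac{48021}{55} \approx 873.11$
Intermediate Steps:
$k{\left(N,G \right)} = 2 G$
$s = -6$ ($s = \left(-12 + 2\right) - 2 \left(-2\right) = -10 - -4 = -10 + 4 = -6$)
$z{\left(w \right)} = - \frac{6}{w}$
$873 - z{\left(55 \right)} = 873 - - \frac{6}{55} = 873 + \frac{6}{55} = \frac{48021}{55}$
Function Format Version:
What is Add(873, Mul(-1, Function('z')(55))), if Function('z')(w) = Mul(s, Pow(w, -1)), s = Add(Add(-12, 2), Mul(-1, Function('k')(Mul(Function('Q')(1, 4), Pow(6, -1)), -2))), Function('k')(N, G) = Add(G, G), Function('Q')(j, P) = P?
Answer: Rational(48021, 55) ≈ 873.11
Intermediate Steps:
Function('k')(N, G) = Mul(2, G)
s = -6 (s = Add(Add(-12, 2), Mul(-1, Mul(2, -2))) = Add(-10, Mul(-1, -4)) = Add(-10, 4) = -6)
Function('z')(w) = Mul(-6, Pow(w, -1))
Add(873, Mul(-1, Function('z')(55))) = Add(873, Mul(-1, Mul(-6, Pow(55, -1)))) = Add(873, Mul(-1, Mul(-6, Rational(1, 55)))) = Add(873, Mul(-1, Rational(-6, 55))) = Add(873, Rational(6, 55)) = Rational(48021, 55)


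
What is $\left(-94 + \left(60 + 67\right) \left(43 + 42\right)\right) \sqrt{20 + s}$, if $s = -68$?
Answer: $42804 i \sqrt{3} \approx 74139.0 i$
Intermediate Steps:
$\left(-94 + \left(60 + 67\right) \left(43 + 42\right)\right) \sqrt{20 + s} = \left(-94 + \left(60 + 67\right) \left(43 + 42\right)\right) \sqrt{20 - 68} = \left(-94 + 127 \cdot 85\right) \sqrt{-48} = \left(-94 + 10795\right) 4 i \sqrt{3} = 10701 \cdot 4 i \sqrt{3} = 42804 i \sqrt{3}$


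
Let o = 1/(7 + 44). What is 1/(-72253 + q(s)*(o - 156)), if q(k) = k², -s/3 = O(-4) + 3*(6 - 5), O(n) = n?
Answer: -17/1252166 ≈ -1.3576e-5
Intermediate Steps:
o = 1/51 ≈ 0.019608
s = 3 (s = -3*(-4 + 3*(6 - 5)) = -3*(-4 + 3*1) = -3*(-4 + 3) = -3*(-1) = 3)
1/(-72253 + q(s)*(o - 156)) = 1/(-72253 + 3²*(1/51 - 156)) = 1/(-72253 + 9*(-7955/51)) = 1/(-72253 - 23865/17) = 1/(-1252166/17) = -17/1252166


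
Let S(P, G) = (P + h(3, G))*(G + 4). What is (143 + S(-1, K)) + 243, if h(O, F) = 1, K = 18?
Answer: 386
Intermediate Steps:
S(P, G) = (1 + P)*(4 + G) (S(P, G) = (P + 1)*(G + 4) = (1 + P)*(4 + G))
(143 + S(-1, K)) + 243 = (143 + (4 + 18 + 4*(-1) + 18*(-1))) + 243 = (143 + (4 + 18 - 4 - 18)) + 243 = (143 + 0) + 243 = 143 + 243 = 386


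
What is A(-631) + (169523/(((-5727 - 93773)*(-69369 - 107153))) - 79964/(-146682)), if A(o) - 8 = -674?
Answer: -857210208390449657/1288156850199000 ≈ -665.46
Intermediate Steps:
A(o) = -666 (A(o) = 8 - 674 = -666)
A(-631) + (169523/(((-5727 - 93773)*(-69369 - 107153))) - 79964/(-146682)) = -666 + (169523/(((-5727 - 93773)*(-69369 - 107153))) - 79964/(-146682)) = -666 + (169523/((-99500*(-176522))) - 79964*(-1/146682)) = -666 + (169523/17563939000 + 39982/73341) = -666 + 702253842084343/1288156850199000 = -857210208390449657/1288156850199000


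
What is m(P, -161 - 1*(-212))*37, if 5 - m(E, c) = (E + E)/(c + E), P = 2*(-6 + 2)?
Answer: 8547/43 ≈ 198.77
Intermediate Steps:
P = -8 (P = 2*(-4) = -8)
m(E, c) = 5 - 2*E/(E + c) (m(E, c) = 5 - (E + E)/(c + E) = 5 - 2*E/(E + c))
m(P, -161 - 1*(-212))*37 = ((3*(-8) + 5*(-161 - 1*(-212)))/(-8 + (-161 - 1*(-212))))*37 = ((-24 + 5*(-161 + 212))/(-8 + (-161 + 212)))*37 = ((-24 + 5*51)/(-8 + 51))*37 = ((-24 + 255)/43)*37 = ((1/43)*231)*37 = (231/43)*37 = 8547/43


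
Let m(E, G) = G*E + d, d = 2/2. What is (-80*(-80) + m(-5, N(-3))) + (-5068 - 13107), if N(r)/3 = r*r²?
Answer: -11369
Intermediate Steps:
N(r) = 3*r³ (N(r) = 3*(r*r²) = 3*r³)
d = 1 (d = 2*(½) = 1)
m(E, G) = 1 + E*G (m(E, G) = G*E + 1 = E*G + 1 = 1 + E*G)
(-80*(-80) + m(-5, N(-3))) + (-5068 - 13107) = (-80*(-80) + (1 - 15*(-3)³)) + (-5068 - 13107) = (6400 + (1 - 15*(-27))) - 18175 = (6400 + (1 - 5*(-81))) - 18175 = (6400 + (1 + 405)) - 18175 = (6400 + 406) - 18175 = 6806 - 18175 = -11369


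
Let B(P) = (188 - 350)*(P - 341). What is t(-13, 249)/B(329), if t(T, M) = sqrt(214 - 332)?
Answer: I*sqrt(118)/1944 ≈ 0.0055879*I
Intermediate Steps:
t(T, M) = I*sqrt(118) (t(T, M) = sqrt(-118) = I*sqrt(118))
B(P) = 55242 - 162*P (B(P) = -162*(-341 + P) = 55242 - 162*P)
t(-13, 249)/B(329) = (I*sqrt(118))/(55242 - 162*329) = (I*sqrt(118))/(55242 - 53298) = (I*sqrt(118))/1944 = (I*sqrt(118))*(1/1944) = I*sqrt(118)/1944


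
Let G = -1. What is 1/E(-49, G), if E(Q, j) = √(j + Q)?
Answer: -I*√2/10 ≈ -0.14142*I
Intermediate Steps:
E(Q, j) = √(Q + j)
1/E(-49, G) = 1/(√(-49 - 1)) = 1/(√(-50)) = 1/(5*I*√2) = -I*√2/10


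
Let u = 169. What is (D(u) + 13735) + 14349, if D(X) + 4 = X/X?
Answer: 28081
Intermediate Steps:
D(X) = -3 (D(X) = -4 + X/X = -4 + 1 = -3)
(D(u) + 13735) + 14349 = (-3 + 13735) + 14349 = 13732 + 14349 = 28081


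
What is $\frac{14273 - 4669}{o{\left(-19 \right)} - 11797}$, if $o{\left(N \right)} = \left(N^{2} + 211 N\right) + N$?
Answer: $- \frac{2401}{3866} \approx -0.62106$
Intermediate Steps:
$o{\left(N \right)} = N^{2} + 212 N$
$\frac{14273 - 4669}{o{\left(-19 \right)} - 11797} = \frac{14273 - 4669}{- 19 \left(212 - 19\right) - 11797} = \frac{9604}{\left(-19\right) 193 - 11797} = \frac{9604}{-3667 - 11797} = \frac{9604}{-15464} = 9604 \left(- \frac{1}{15464}\right) = - \frac{2401}{3866}$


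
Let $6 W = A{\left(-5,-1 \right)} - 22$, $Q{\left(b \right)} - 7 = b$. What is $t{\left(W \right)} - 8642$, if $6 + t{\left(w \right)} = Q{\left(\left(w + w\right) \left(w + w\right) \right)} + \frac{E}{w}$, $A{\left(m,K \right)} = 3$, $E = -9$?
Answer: $- \frac{1470266}{171} \approx -8598.0$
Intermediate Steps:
$Q{\left(b \right)} = 7 + b$
$W = - \frac{19}{6}$ ($W = \frac{3 - 22}{6} = \frac{1}{6} \left(-19\right) = - \frac{19}{6} \approx -3.1667$)
$t{\left(w \right)} = 1 - \frac{9}{w} + 4 w^{2}$ ($t{\left(w \right)} = -6 - \left(-7 + \frac{9}{w} - \left(w + w\right) \left(w + w\right)\right) = -6 - \left(-7 + \frac{9}{w} - 2 w 2 w\right) = -6 - \left(-7 - 4 w^{2} + \frac{9}{w}\right) = -6 + \left(7 - \frac{9}{w} + 4 w^{2}\right) = 1 - \frac{9}{w} + 4 w^{2}$)
$t{\left(W \right)} - 8642 = \frac{-9 - \frac{19}{6} + 4 \left(- \frac{19}{6}\right)^{3}}{- \frac{19}{6}} - 8642 = - \frac{6 \left(-9 - \frac{19}{6} + 4 \left(- \frac{6859}{216}\right)\right)}{19} - 8642 = - \frac{6 \left(-9 - \frac{19}{6} - \frac{6859}{54}\right)}{19} - 8642 = \left(- \frac{6}{19}\right) \left(- \frac{3758}{27}\right) - 8642 = \frac{7516}{171} - 8642 = - \frac{1470266}{171}$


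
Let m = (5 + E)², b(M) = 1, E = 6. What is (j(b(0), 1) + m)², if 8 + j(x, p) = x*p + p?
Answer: 13225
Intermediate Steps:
j(x, p) = -8 + p + p*x (j(x, p) = -8 + (x*p + p) = -8 + (p*x + p) = -8 + (p + p*x) = -8 + p + p*x)
m = 121 (m = (5 + 6)² = 11² = 121)
(j(b(0), 1) + m)² = ((-8 + 1 + 1*1) + 121)² = ((-8 + 1 + 1) + 121)² = (-6 + 121)² = 115² = 13225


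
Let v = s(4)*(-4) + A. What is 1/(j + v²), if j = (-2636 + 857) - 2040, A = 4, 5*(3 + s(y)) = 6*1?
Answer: -25/92339 ≈ -0.00027074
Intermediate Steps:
s(y) = -9/5 (s(y) = -3 + (6*1)/5 = -3 + (⅕)*6 = -3 + 6/5 = -9/5)
v = 56/5 (v = -9/5*(-4) + 4 = 36/5 + 4 = 56/5 ≈ 11.200)
j = -3819 (j = -1779 - 2040 = -3819)
1/(j + v²) = 1/(-3819 + (56/5)²) = 1/(-3819 + 3136/25) = 1/(-92339/25) = -25/92339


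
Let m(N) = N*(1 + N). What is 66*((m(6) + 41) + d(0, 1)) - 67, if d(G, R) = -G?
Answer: 5411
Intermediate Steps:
66*((m(6) + 41) + d(0, 1)) - 67 = 66*((6*(1 + 6) + 41) - 1*0) - 67 = 66*((6*7 + 41) + 0) - 67 = 66*((42 + 41) + 0) - 67 = 66*(83 + 0) - 67 = 66*83 - 67 = 5478 - 67 = 5411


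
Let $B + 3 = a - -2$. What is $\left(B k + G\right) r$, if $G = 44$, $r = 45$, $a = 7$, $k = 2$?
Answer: $2520$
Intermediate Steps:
$B = 6$ ($B = -3 + \left(7 - -2\right) = -3 + \left(7 + 2\right) = -3 + 9 = 6$)
$\left(B k + G\right) r = \left(6 \cdot 2 + 44\right) 45 = \left(12 + 44\right) 45 = 56 \cdot 45 = 2520$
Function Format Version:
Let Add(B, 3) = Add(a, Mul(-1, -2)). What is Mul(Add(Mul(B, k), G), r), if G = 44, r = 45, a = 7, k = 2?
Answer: 2520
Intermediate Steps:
B = 6 (B = Add(-3, Add(7, Mul(-1, -2))) = Add(-3, Add(7, 2)) = Add(-3, 9) = 6)
Mul(Add(Mul(B, k), G), r) = Mul(Add(Mul(6, 2), 44), 45) = Mul(Add(12, 44), 45) = Mul(56, 45) = 2520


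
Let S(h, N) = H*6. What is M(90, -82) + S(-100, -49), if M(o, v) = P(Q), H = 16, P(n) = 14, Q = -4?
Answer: 110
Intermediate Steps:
M(o, v) = 14
S(h, N) = 96 (S(h, N) = 16*6 = 96)
M(90, -82) + S(-100, -49) = 14 + 96 = 110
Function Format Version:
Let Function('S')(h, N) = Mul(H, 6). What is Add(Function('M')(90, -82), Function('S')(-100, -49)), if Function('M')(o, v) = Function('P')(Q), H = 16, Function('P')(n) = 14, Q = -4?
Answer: 110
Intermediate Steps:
Function('M')(o, v) = 14
Function('S')(h, N) = 96 (Function('S')(h, N) = Mul(16, 6) = 96)
Add(Function('M')(90, -82), Function('S')(-100, -49)) = Add(14, 96) = 110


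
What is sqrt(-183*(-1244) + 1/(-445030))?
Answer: sqrt(45086865812841770)/445030 ≈ 477.13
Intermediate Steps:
sqrt(-183*(-1244) + 1/(-445030)) = sqrt(227652 - 1/445030) = sqrt(101311969559/445030) = sqrt(45086865812841770)/445030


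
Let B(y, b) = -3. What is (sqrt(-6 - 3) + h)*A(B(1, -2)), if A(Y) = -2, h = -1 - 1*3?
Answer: 8 - 6*I ≈ 8.0 - 6.0*I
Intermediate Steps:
h = -4 (h = -1 - 3 = -4)
(sqrt(-6 - 3) + h)*A(B(1, -2)) = (sqrt(-6 - 3) - 4)*(-2) = (sqrt(-9) - 4)*(-2) = (3*I - 4)*(-2) = (-4 + 3*I)*(-2) = 8 - 6*I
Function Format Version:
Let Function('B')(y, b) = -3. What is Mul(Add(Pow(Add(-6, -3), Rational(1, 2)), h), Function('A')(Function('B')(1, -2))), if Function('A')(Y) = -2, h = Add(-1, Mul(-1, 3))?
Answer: Add(8, Mul(-6, I)) ≈ Add(8.0000, Mul(-6.0000, I))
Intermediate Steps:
h = -4 (h = Add(-1, -3) = -4)
Mul(Add(Pow(Add(-6, -3), Rational(1, 2)), h), Function('A')(Function('B')(1, -2))) = Mul(Add(Pow(Add(-6, -3), Rational(1, 2)), -4), -2) = Mul(Add(Pow(-9, Rational(1, 2)), -4), -2) = Mul(Add(Mul(3, I), -4), -2) = Mul(Add(-4, Mul(3, I)), -2) = Add(8, Mul(-6, I))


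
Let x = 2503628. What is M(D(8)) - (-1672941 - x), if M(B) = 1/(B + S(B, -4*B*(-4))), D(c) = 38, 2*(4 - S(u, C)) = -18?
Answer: 213005020/51 ≈ 4.1766e+6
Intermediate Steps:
S(u, C) = 13 (S(u, C) = 4 - ½*(-18) = 4 + 9 = 13)
M(B) = 1/(13 + B) (M(B) = 1/(B + 13) = 1/(13 + B))
M(D(8)) - (-1672941 - x) = 1/(13 + 38) - (-1672941 - 1*2503628) = 1/51 - (-1672941 - 2503628) = 1/51 - 1*(-4176569) = 1/51 + 4176569 = 213005020/51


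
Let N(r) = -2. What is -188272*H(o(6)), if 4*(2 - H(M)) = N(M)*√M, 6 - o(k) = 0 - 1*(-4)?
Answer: -376544 - 94136*√2 ≈ -5.0967e+5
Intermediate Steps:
o(k) = 2 (o(k) = 6 - (0 - 1*(-4)) = 6 - (0 + 4) = 6 - 1*4 = 6 - 4 = 2)
H(M) = 2 + √M/2 (H(M) = 2 - (-1)*√M/2 = 2 + √M/2)
-188272*H(o(6)) = -188272*(2 + √2/2) = -376544 - 94136*√2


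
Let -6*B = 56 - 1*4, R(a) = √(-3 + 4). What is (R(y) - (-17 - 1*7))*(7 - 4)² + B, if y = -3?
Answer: 649/3 ≈ 216.33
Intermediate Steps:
R(a) = 1 (R(a) = √1 = 1)
B = -26/3 (B = -(56 - 1*4)/6 = -(56 - 4)/6 = -⅙*52 = -26/3 ≈ -8.6667)
(R(y) - (-17 - 1*7))*(7 - 4)² + B = (1 - (-17 - 1*7))*(7 - 4)² - 26/3 = (1 - (-17 - 7))*3² - 26/3 = (1 - 1*(-24))*9 - 26/3 = (1 + 24)*9 - 26/3 = 25*9 - 26/3 = 225 - 26/3 = 649/3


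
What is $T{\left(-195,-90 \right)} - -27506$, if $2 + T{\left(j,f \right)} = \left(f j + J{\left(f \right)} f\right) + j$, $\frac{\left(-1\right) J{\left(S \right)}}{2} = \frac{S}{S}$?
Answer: $45039$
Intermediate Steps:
$J{\left(S \right)} = -2$ ($J{\left(S \right)} = - 2 \frac{S}{S} = \left(-2\right) 1 = -2$)
$T{\left(j,f \right)} = -2 + j - 2 f + f j$ ($T{\left(j,f \right)} = -2 + \left(\left(f j - 2 f\right) + j\right) = -2 + \left(\left(- 2 f + f j\right) + j\right) = -2 + \left(j - 2 f + f j\right) = -2 + j - 2 f + f j$)
$T{\left(-195,-90 \right)} - -27506 = \left(-2 - 195 - -180 - -17550\right) - -27506 = \left(-2 - 195 + 180 + 17550\right) + 27506 = 17533 + 27506 = 45039$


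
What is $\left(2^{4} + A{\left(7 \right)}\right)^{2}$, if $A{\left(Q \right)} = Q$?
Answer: $529$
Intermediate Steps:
$\left(2^{4} + A{\left(7 \right)}\right)^{2} = \left(2^{4} + 7\right)^{2} = \left(16 + 7\right)^{2} = 23^{2} = 529$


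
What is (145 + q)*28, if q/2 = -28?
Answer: 2492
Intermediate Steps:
q = -56 (q = 2*(-28) = -56)
(145 + q)*28 = (145 - 56)*28 = 89*28 = 2492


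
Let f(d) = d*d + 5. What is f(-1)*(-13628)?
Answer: -81768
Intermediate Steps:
f(d) = 5 + d² (f(d) = d² + 5 = 5 + d²)
f(-1)*(-13628) = (5 + (-1)²)*(-13628) = (5 + 1)*(-13628) = 6*(-13628) = -81768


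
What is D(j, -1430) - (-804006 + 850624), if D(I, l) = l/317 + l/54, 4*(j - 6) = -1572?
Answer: -399268727/8559 ≈ -46649.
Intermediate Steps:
j = -387 (j = 6 + (¼)*(-1572) = 6 - 393 = -387)
D(I, l) = 371*l/17118 (D(I, l) = l*(1/317) + l*(1/54) = l/317 + l/54 = 371*l/17118)
D(j, -1430) - (-804006 + 850624) = (371/17118)*(-1430) - (-804006 + 850624) = -265265/8559 - 1*46618 = -265265/8559 - 46618 = -399268727/8559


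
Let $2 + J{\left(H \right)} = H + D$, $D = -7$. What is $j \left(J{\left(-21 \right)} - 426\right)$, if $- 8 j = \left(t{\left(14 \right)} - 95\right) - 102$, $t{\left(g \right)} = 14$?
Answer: $-10431$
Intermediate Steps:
$j = \frac{183}{8}$ ($j = - \frac{\left(14 - 95\right) - 102}{8} = - \frac{-81 - 102}{8} = \left(- \frac{1}{8}\right) \left(-183\right) = \frac{183}{8} \approx 22.875$)
$J{\left(H \right)} = -9 + H$ ($J{\left(H \right)} = -2 + \left(H - 7\right) = -2 + \left(-7 + H\right) = -9 + H$)
$j \left(J{\left(-21 \right)} - 426\right) = \frac{183 \left(\left(-9 - 21\right) - 426\right)}{8} = \frac{183 \left(-30 - 426\right)}{8} = \frac{183}{8} \left(-456\right) = -10431$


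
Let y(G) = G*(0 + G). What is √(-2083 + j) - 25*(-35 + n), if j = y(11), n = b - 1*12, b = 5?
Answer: 1050 + 3*I*√218 ≈ 1050.0 + 44.294*I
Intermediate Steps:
n = -7 (n = 5 - 1*12 = 5 - 12 = -7)
y(G) = G² (y(G) = G*G = G²)
j = 121 (j = 11² = 121)
√(-2083 + j) - 25*(-35 + n) = √(-2083 + 121) - 25*(-35 - 7) = √(-1962) - 25*(-42) = 3*I*√218 - 1*(-1050) = 3*I*√218 + 1050 = 1050 + 3*I*√218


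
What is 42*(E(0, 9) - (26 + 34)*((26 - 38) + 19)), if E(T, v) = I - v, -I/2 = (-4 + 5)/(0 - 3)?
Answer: -17990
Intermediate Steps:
I = ⅔ (I = -2*(-4 + 5)/(0 - 3) = -2/(-3) = -2*(-1)/3 = -2*(-⅓) = ⅔ ≈ 0.66667)
E(T, v) = ⅔ - v
42*(E(0, 9) - (26 + 34)*((26 - 38) + 19)) = 42*((⅔ - 1*9) - (26 + 34)*((26 - 38) + 19)) = 42*((⅔ - 9) - 60*(-12 + 19)) = 42*(-25/3 - 60*7) = 42*(-25/3 - 1*420) = 42*(-25/3 - 420) = 42*(-1285/3) = -17990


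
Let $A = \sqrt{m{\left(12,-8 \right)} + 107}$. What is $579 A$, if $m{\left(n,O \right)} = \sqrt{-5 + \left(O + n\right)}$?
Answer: $579 \sqrt{107 + i} \approx 5989.3 + 27.987 i$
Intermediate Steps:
$m{\left(n,O \right)} = \sqrt{-5 + O + n}$
$A = \sqrt{107 + i}$ ($A = \sqrt{\sqrt{-5 - 8 + 12} + 107} = \sqrt{\sqrt{-1} + 107} = \sqrt{i + 107} = \sqrt{107 + i} \approx 10.344 + 0.04834 i$)
$579 A = 579 \sqrt{107 + i}$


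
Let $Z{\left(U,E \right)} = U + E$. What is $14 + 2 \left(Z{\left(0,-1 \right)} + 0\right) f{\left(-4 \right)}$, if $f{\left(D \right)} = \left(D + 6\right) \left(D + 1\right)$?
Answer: $26$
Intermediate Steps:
$f{\left(D \right)} = \left(1 + D\right) \left(6 + D\right)$ ($f{\left(D \right)} = \left(6 + D\right) \left(1 + D\right) = \left(1 + D\right) \left(6 + D\right)$)
$Z{\left(U,E \right)} = E + U$
$14 + 2 \left(Z{\left(0,-1 \right)} + 0\right) f{\left(-4 \right)} = 14 + 2 \left(\left(-1 + 0\right) + 0\right) \left(6 + \left(-4\right)^{2} + 7 \left(-4\right)\right) = 14 + 2 \left(-1 + 0\right) \left(6 + 16 - 28\right) = 14 + 2 \left(-1\right) \left(-6\right) = 14 - -12 = 14 + 12 = 26$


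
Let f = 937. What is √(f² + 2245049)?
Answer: 3*√347002 ≈ 1767.2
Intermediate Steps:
√(f² + 2245049) = √(937² + 2245049) = √(877969 + 2245049) = √3123018 = 3*√347002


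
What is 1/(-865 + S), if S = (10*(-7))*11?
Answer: -1/1635 ≈ -0.00061162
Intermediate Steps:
S = -770 (S = -70*11 = -770)
1/(-865 + S) = 1/(-865 - 770) = 1/(-1635) = -1/1635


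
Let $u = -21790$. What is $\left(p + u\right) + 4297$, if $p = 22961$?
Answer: $5468$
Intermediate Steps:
$\left(p + u\right) + 4297 = \left(22961 - 21790\right) + 4297 = 1171 + 4297 = 5468$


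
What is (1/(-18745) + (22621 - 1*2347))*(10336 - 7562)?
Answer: 1054220221846/18745 ≈ 5.6240e+7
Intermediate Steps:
(1/(-18745) + (22621 - 1*2347))*(10336 - 7562) = (-1/18745 + (22621 - 2347))*2774 = (-1/18745 + 20274)*2774 = (380036129/18745)*2774 = 1054220221846/18745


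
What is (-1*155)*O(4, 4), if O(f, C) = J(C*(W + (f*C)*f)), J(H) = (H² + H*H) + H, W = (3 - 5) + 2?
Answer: -20355840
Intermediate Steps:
W = 0 (W = -2 + 2 = 0)
J(H) = H + 2*H² (J(H) = (H² + H²) + H = 2*H² + H = H + 2*H²)
O(f, C) = C²*f²*(1 + 2*C²*f²) (O(f, C) = (C*(0 + (f*C)*f))*(1 + 2*(C*(0 + (f*C)*f))) = (C*(0 + (C*f)*f))*(1 + 2*(C*(0 + (C*f)*f))) = (C*(0 + C*f²))*(1 + 2*(C*(0 + C*f²))) = (C*(C*f²))*(1 + 2*(C*(C*f²))) = (C²*f²)*(1 + 2*(C²*f²)) = (C²*f²)*(1 + 2*C²*f²) = C²*f²*(1 + 2*C²*f²))
(-1*155)*O(4, 4) = (-1*155)*(4²*4² + 2*4⁴*4⁴) = -155*(16*16 + 2*256*256) = -155*(256 + 131072) = -155*131328 = -20355840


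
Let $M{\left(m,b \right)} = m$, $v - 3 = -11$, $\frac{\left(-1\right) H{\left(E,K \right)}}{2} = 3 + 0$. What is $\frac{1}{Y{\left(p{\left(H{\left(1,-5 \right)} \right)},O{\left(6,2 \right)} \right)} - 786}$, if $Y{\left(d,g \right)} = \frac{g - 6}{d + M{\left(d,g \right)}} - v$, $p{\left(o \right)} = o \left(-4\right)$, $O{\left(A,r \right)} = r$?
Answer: $- \frac{12}{9337} \approx -0.0012852$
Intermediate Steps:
$H{\left(E,K \right)} = -6$ ($H{\left(E,K \right)} = - 2 \left(3 + 0\right) = \left(-2\right) 3 = -6$)
$v = -8$ ($v = 3 - 11 = -8$)
$p{\left(o \right)} = - 4 o$
$Y{\left(d,g \right)} = 8 + \frac{-6 + g}{2 d}$ ($Y{\left(d,g \right)} = \frac{g - 6}{d + d} - -8 = \frac{-6 + g}{2 d} + 8 = 8 + \frac{-6 + g}{2 d}$)
$\frac{1}{Y{\left(p{\left(H{\left(1,-5 \right)} \right)},O{\left(6,2 \right)} \right)} - 786} = \frac{1}{\frac{-6 + 2 + 16 \left(\left(-4\right) \left(-6\right)\right)}{2 \left(\left(-4\right) \left(-6\right)\right)} - 786} = \frac{1}{\frac{-6 + 2 + 16 \cdot 24}{2 \cdot 24} - 786} = \frac{1}{\frac{1}{2} \cdot \frac{1}{24} \left(-6 + 2 + 384\right) - 786} = \frac{1}{\frac{1}{2} \cdot \frac{1}{24} \cdot 380 - 786} = \frac{1}{\frac{95}{12} - 786} = \frac{1}{- \frac{9337}{12}} = - \frac{12}{9337}$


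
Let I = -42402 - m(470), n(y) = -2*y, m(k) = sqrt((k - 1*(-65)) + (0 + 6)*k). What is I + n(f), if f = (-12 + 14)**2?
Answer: -42410 - sqrt(3355) ≈ -42468.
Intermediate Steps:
m(k) = sqrt(65 + 7*k) (m(k) = sqrt((k + 65) + 6*k) = sqrt((65 + k) + 6*k) = sqrt(65 + 7*k))
f = 4 (f = 2**2 = 4)
I = -42402 - sqrt(3355) (I = -42402 - sqrt(65 + 7*470) = -42402 - sqrt(65 + 3290) = -42402 - sqrt(3355) ≈ -42460.)
I + n(f) = (-42402 - sqrt(3355)) - 2*4 = (-42402 - sqrt(3355)) - 8 = -42410 - sqrt(3355)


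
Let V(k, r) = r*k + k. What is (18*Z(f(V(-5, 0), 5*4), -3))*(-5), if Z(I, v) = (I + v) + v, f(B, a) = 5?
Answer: 90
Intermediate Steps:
V(k, r) = k + k*r (V(k, r) = k*r + k = k + k*r)
Z(I, v) = I + 2*v
(18*Z(f(V(-5, 0), 5*4), -3))*(-5) = (18*(5 + 2*(-3)))*(-5) = (18*(5 - 6))*(-5) = (18*(-1))*(-5) = -18*(-5) = 90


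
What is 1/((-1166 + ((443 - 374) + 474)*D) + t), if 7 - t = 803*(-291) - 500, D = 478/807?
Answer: 269/62767284 ≈ 4.2857e-6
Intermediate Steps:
D = 478/807 (D = 478*(1/807) = 478/807 ≈ 0.59232)
t = 234180 (t = 7 - (803*(-291) - 500) = 7 - (-233673 - 500) = 7 - 1*(-234173) = 7 + 234173 = 234180)
1/((-1166 + ((443 - 374) + 474)*D) + t) = 1/((-1166 + ((443 - 374) + 474)*(478/807)) + 234180) = 1/((-1166 + (69 + 474)*(478/807)) + 234180) = 1/((-1166 + 543*(478/807)) + 234180) = 1/((-1166 + 86518/269) + 234180) = 1/(-227136/269 + 234180) = 1/(62767284/269) = 269/62767284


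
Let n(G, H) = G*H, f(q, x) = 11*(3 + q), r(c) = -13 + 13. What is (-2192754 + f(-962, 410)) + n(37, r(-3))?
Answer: -2203303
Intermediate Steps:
r(c) = 0
f(q, x) = 33 + 11*q
(-2192754 + f(-962, 410)) + n(37, r(-3)) = (-2192754 + (33 + 11*(-962))) + 37*0 = (-2192754 + (33 - 10582)) + 0 = (-2192754 - 10549) + 0 = -2203303 + 0 = -2203303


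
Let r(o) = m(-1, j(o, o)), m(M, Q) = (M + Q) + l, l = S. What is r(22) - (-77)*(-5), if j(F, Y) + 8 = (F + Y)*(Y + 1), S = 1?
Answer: 619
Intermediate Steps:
l = 1
j(F, Y) = -8 + (1 + Y)*(F + Y) (j(F, Y) = -8 + (F + Y)*(Y + 1) = -8 + (F + Y)*(1 + Y) = -8 + (1 + Y)*(F + Y))
m(M, Q) = 1 + M + Q (m(M, Q) = (M + Q) + 1 = 1 + M + Q)
r(o) = -8 + 2*o + 2*o**2 (r(o) = 1 - 1 + (-8 + o + o + o**2 + o*o) = 1 - 1 + (-8 + o + o + o**2 + o**2) = 1 - 1 + (-8 + 2*o + 2*o**2) = -8 + 2*o + 2*o**2)
r(22) - (-77)*(-5) = (-8 + 2*22 + 2*22**2) - (-77)*(-5) = (-8 + 44 + 2*484) - 1*385 = (-8 + 44 + 968) - 385 = 1004 - 385 = 619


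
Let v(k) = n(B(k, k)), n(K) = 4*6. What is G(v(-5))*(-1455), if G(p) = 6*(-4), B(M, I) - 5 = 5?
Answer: 34920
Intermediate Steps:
B(M, I) = 10 (B(M, I) = 5 + 5 = 10)
n(K) = 24
v(k) = 24
G(p) = -24
G(v(-5))*(-1455) = -24*(-1455) = 34920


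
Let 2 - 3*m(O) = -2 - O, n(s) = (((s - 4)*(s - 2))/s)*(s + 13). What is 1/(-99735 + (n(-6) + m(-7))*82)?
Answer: -3/322411 ≈ -9.3049e-6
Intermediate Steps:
n(s) = (-4 + s)*(-2 + s)*(13 + s)/s (n(s) = (((-4 + s)*(-2 + s))/s)*(13 + s) = ((-4 + s)*(-2 + s)/s)*(13 + s) = (-4 + s)*(-2 + s)*(13 + s)/s)
m(O) = 4/3 + O/3 (m(O) = ⅔ - (-2 - O)/3 = ⅔ + (⅔ + O/3) = 4/3 + O/3)
1/(-99735 + (n(-6) + m(-7))*82) = 1/(-99735 + ((-70 + (-6)² + 7*(-6) + 104/(-6)) + (4/3 + (⅓)*(-7)))*82) = 1/(-99735 + ((-70 + 36 - 42 + 104*(-⅙)) + (4/3 - 7/3))*82) = 1/(-99735 + ((-70 + 36 - 42 - 52/3) - 1)*82) = 1/(-99735 + (-280/3 - 1)*82) = 1/(-99735 - 283/3*82) = 1/(-99735 - 23206/3) = 1/(-322411/3) = -3/322411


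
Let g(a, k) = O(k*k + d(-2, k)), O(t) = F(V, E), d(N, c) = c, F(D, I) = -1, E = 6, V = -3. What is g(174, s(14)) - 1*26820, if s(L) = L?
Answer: -26821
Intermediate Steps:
O(t) = -1
g(a, k) = -1
g(174, s(14)) - 1*26820 = -1 - 1*26820 = -1 - 26820 = -26821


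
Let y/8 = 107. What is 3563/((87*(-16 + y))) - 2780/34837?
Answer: -11291167/363698280 ≈ -0.031045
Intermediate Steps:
y = 856 (y = 8*107 = 856)
3563/((87*(-16 + y))) - 2780/34837 = 3563/((87*(-16 + 856))) - 2780/34837 = 3563/((87*840)) - 2780*1/34837 = 3563/73080 - 2780/34837 = 3563*(1/73080) - 2780/34837 = 509/10440 - 2780/34837 = -11291167/363698280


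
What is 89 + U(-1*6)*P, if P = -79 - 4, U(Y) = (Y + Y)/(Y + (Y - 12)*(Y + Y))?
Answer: 3281/35 ≈ 93.743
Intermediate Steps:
U(Y) = 2*Y/(Y + 2*Y*(-12 + Y)) (U(Y) = (2*Y)/(Y + (-12 + Y)*(2*Y)) = (2*Y)/(Y + 2*Y*(-12 + Y)) = 2*Y/(Y + 2*Y*(-12 + Y)))
P = -83
89 + U(-1*6)*P = 89 + (2/(-23 + 2*(-1*6)))*(-83) = 89 + (2/(-23 + 2*(-6)))*(-83) = 89 + (2/(-23 - 12))*(-83) = 89 + (2/(-35))*(-83) = 89 + (2*(-1/35))*(-83) = 89 - 2/35*(-83) = 89 + 166/35 = 3281/35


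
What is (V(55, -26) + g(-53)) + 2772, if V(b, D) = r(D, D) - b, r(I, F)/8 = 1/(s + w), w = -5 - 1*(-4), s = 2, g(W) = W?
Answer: 2672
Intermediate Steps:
w = -1 (w = -5 + 4 = -1)
r(I, F) = 8 (r(I, F) = 8/(2 - 1) = 8/1 = 8*1 = 8)
V(b, D) = 8 - b
(V(55, -26) + g(-53)) + 2772 = ((8 - 1*55) - 53) + 2772 = ((8 - 55) - 53) + 2772 = (-47 - 53) + 2772 = -100 + 2772 = 2672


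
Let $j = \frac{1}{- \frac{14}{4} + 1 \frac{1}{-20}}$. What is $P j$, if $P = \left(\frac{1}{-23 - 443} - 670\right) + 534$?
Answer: $\frac{633770}{16543} \approx 38.31$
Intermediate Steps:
$j = - \frac{20}{71}$ ($j = \frac{1}{\left(-14\right) \frac{1}{4} + 1 \left(- \frac{1}{20}\right)} = \frac{1}{- \frac{7}{2} - \frac{1}{20}} = \frac{1}{- \frac{71}{20}} = - \frac{20}{71} \approx -0.28169$)
$P = - \frac{63377}{466}$ ($P = \left(\frac{1}{-466} - 670\right) + 534 = \left(- \frac{1}{466} - 670\right) + 534 = - \frac{312221}{466} + 534 = - \frac{63377}{466} \approx -136.0$)
$P j = \left(- \frac{63377}{466}\right) \left(- \frac{20}{71}\right) = \frac{633770}{16543}$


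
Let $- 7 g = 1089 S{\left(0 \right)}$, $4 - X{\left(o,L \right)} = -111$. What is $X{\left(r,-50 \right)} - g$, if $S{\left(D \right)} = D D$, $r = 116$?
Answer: $115$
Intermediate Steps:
$X{\left(o,L \right)} = 115$ ($X{\left(o,L \right)} = 4 - -111 = 4 + 111 = 115$)
$S{\left(D \right)} = D^{2}$
$g = 0$ ($g = - \frac{1089 \cdot 0^{2}}{7} = - \frac{1089 \cdot 0}{7} = \left(- \frac{1}{7}\right) 0 = 0$)
$X{\left(r,-50 \right)} - g = 115 - 0 = 115 + 0 = 115$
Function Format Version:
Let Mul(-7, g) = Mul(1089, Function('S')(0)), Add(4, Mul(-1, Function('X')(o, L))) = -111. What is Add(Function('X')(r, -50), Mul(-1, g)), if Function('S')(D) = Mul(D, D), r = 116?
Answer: 115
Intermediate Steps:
Function('X')(o, L) = 115 (Function('X')(o, L) = Add(4, Mul(-1, -111)) = Add(4, 111) = 115)
Function('S')(D) = Pow(D, 2)
g = 0 (g = Mul(Rational(-1, 7), Mul(1089, Pow(0, 2))) = Mul(Rational(-1, 7), Mul(1089, 0)) = Mul(Rational(-1, 7), 0) = 0)
Add(Function('X')(r, -50), Mul(-1, g)) = Add(115, Mul(-1, 0)) = Add(115, 0) = 115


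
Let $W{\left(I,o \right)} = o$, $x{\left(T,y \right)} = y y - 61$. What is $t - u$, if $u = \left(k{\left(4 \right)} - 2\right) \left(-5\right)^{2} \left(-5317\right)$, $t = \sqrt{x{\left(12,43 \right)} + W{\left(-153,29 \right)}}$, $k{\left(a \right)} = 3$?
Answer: $132925 + \sqrt{1817} \approx 1.3297 \cdot 10^{5}$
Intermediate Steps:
$x{\left(T,y \right)} = -61 + y^{2}$ ($x{\left(T,y \right)} = y^{2} - 61 = -61 + y^{2}$)
$t = \sqrt{1817}$ ($t = \sqrt{\left(-61 + 43^{2}\right) + 29} = \sqrt{\left(-61 + 1849\right) + 29} = \sqrt{1788 + 29} = \sqrt{1817} \approx 42.626$)
$u = -132925$ ($u = \left(3 - 2\right) \left(-5\right)^{2} \left(-5317\right) = 1 \cdot 25 \left(-5317\right) = 25 \left(-5317\right) = -132925$)
$t - u = \sqrt{1817} - -132925 = \sqrt{1817} + 132925 = 132925 + \sqrt{1817}$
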